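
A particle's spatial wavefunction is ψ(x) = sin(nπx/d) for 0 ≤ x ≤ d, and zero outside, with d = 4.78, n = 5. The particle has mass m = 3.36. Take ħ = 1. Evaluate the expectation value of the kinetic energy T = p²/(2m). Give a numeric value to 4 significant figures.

T = −(ħ²/2m) d²/dx², so ⟨T⟩ = −(ħ²/2m) ∫ ψ*·ψ'' dx / ∫|ψ|² dx; with m = 3.36.
d/dx sin(nπx/d) = (nπ/d)·cos(nπx/d) and d²/dx² sin(nπx/d) = −(nπ/d)²·sin(nπx/d); on 0 ≤ x ≤ d, ∫sin²(nπx/d) dx = d/2 and ∫sin(nπx/d)·cos(nπx/d) dx = 0.
State is unnormalized: ∫|ψ|² dx = 2.3900, and ∫ψ*·(−ħ²/2m · ψ'') dx = 3.8407, so ⟨T⟩ = 3.8407 / 2.3900.
⟨T⟩ = 1.6070.

1.607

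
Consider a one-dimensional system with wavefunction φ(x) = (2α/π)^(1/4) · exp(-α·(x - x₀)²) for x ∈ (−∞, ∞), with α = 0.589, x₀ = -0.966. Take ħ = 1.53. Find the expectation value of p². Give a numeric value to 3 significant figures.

p² φ = −ħ² d²φ/dx²; ⟨p²⟩ = −ħ² ∫ φ*·φ'' dx.
Gaussian moments (u = x − x₀): ∫u^(2j)·e^(−2αu²) du = (2j−1)!!/(4α)^j · √(π/(2α)), odd powers integrate to 0; here √(π/(2α)) = 1.6331. Derivatives: d/dx e^(−αu²) = −2αu·e^(−αu²), d²/dx² e^(−αu²) = (4α²u² − 2α)·e^(−αu²).
⟨p²⟩ = 1.3788.

1.38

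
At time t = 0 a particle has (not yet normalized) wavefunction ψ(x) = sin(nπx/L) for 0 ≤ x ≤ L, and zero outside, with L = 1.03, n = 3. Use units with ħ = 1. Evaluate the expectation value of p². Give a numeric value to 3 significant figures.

83.7

p² ψ = −ħ² d²ψ/dx²; ⟨p²⟩ = −ħ² ∫ ψ*·ψ'' dx / ∫|ψ|² dx.
d/dx sin(nπx/L) = (nπ/L)·cos(nπx/L) and d²/dx² sin(nπx/L) = −(nπ/L)²·sin(nπx/L); on 0 ≤ x ≤ L, ∫sin²(nπx/L) dx = L/2 and ∫sin(nπx/L)·cos(nπx/L) dx = 0.
State is unnormalized: ∫|ψ|² dx = 0.51500, and ∫ψ*·(−ħ² ψ'') dx = 43.120, so ⟨p²⟩ = 43.120 / 0.51500.
⟨p²⟩ = 83.727.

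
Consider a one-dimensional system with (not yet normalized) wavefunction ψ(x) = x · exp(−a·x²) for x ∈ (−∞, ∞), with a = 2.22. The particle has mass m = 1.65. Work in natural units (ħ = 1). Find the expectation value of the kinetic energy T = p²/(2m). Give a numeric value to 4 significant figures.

2.018

T = −(ħ²/2m) d²/dx², so ⟨T⟩ = −(ħ²/2m) ∫ ψ*·ψ'' dx / ∫|ψ|² dx; with m = 1.65.
Expand each integrand as polynomial × e^(−2ax²) and use ∫x^(2j)·e^(−2ax²) dx = (2j−1)!!/(4a)^j · √(π/(2a)), odd powers → 0; here √(π/(2a)) = 0.84117. Differentiate with the product rule, d/dx e^(−ax²) = −2ax·e^(−ax²).
State is unnormalized: ∫|ψ|² dx = 0.094726, and ∫ψ*·(−ħ²/2m · ψ'') dx = 0.19117, so ⟨T⟩ = 0.19117 / 0.094726.
⟨T⟩ = 2.0182.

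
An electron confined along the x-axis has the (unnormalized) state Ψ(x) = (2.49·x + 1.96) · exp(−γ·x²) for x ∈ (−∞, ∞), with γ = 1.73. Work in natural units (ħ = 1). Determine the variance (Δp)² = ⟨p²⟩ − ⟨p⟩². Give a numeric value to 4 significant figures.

2.384

Compute ⟨p⟩ and ⟨p²⟩ separately; (Δp)² = ⟨p²⟩ − ⟨p⟩².
Expand each integrand as polynomial × e^(−2γx²) and use ∫x^(2j)·e^(−2γx²) dx = (2j−1)!!/(4γ)^j · √(π/(2γ)), odd powers → 0; here √(π/(2γ)) = 0.95288. Differentiate with the product rule, d/dx e^(−γx²) = −2γx·e^(−γx²).
Normalization: ∫|Ψ|² dx = 4.5143.
⟨p⟩ = 0.0000 and ⟨p²⟩ = 2.3844.
(Δp)² = 2.3844 − (0.0000)² = 2.3844.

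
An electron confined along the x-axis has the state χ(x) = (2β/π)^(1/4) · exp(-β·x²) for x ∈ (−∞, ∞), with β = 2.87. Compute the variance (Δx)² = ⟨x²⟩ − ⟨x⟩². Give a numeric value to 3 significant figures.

0.0871

Compute ⟨x⟩ and ⟨x²⟩ separately, then (Δx)² = ⟨x²⟩ − ⟨x⟩².
Gaussian moments: ∫x^(2j)·e^(−2βx²) dx = (2j−1)!!/(4β)^j · √(π/(2β)), odd powers integrate to 0; here √(π/(2β)) = 0.73981.
⟨x⟩ = 0.0000 and ⟨x²⟩ = 0.087108.
(Δx)² = 0.087108 − (0.0000)² = 0.087108.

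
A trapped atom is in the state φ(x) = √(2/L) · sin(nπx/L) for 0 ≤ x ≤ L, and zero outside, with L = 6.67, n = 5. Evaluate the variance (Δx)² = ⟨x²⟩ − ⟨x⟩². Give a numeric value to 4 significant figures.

Compute ⟨x⟩ and ⟨x²⟩ separately, then (Δx)² = ⟨x²⟩ − ⟨x⟩².
With sin²θ = (1 − cos2θ)/2 on 0 ≤ x ≤ L: ∫sin²(nπx/L) dx = L/2, ∫x·sin²(nπx/L) dx = L²/4, ∫x²·sin²(nπx/L) dx = L³·(1/6 − 1/(4n²π²)); higher powers xᵏ the same way, integrating xᵏ·cos(2nπx/L) by parts.
⟨x⟩ = 3.3350 and ⟨x²⟩ = 14.739.
(Δx)² = 14.739 − (3.3350)² = 3.6173.

3.617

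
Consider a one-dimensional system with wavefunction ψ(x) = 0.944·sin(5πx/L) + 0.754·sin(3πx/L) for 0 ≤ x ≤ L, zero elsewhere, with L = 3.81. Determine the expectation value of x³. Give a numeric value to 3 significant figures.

17.4

⟨x³⟩ = ∫ x³·|ψ|² dx / ∫|ψ|² dx (integrals over the domain).
On 0 ≤ x ≤ L (j ≠ l): ∫sin²(jπx/L) dx = L/2, ∫sin(jπx/L)·sin(lπx/L) dx = 0; diagonal moments ∫x·sin²(jπx/L) dx = L²/4, ∫x²·sin²(jπx/L) dx = L³·(1/6 − 1/(4j²π²)); cross terms ∫x·sin(jπx/L)·sin(lπx/L) dx = 0 for j + l even and −4jlL²/(π²(j² − l²)²) for j + l odd, ∫x²·sin(jπx/L)·sin(lπx/L) dx = (−1)^(j+l)·4jlL³/(π²(j² − l²)²); higher powers the same way via product-to-sum and parts.
State is unnormalized: ∫|ψ|² dx = 2.7806, and ∫ψ*·x³·ψ dx = 48.341, so ⟨x³⟩ = 48.341 / 2.7806.
⟨x³⟩ = 17.385.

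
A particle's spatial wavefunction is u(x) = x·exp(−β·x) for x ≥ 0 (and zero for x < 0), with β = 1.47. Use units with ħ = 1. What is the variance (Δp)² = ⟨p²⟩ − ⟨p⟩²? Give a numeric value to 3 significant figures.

2.16

Compute ⟨p⟩ and ⟨p²⟩ separately; (Δp)² = ⟨p²⟩ − ⟨p⟩².
Differentiate x·exp(−β·x) with the product rule; every integrand then reduces to terms xʲ·e^(−2βx) on [0, ∞), with ∫₀^∞ xʲ·e^(−2βx) dx = j!/(2β)^(j+1).
Normalization: ∫|u|² dx = 0.078702.
⟨p⟩ = 0.0000 and ⟨p²⟩ = 2.1609.
(Δp)² = 2.1609 − (0.0000)² = 2.1609.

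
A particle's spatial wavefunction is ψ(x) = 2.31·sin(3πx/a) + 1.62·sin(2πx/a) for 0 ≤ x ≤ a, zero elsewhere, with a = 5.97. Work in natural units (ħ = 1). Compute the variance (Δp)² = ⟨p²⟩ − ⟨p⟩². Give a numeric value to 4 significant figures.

2.036

Compute ⟨p⟩ and ⟨p²⟩ separately; (Δp)² = ⟨p²⟩ − ⟨p⟩².
d²/dx² sin(jπx/a) = −(jπ/a)²·sin(jπx/a); on 0 ≤ x ≤ a, ∫sin²(jπx/a) dx = a/2 and ∫sin(jπx/a)·sin(lπx/a) dx = 0 for j ≠ l, so only diagonal terms survive in ∫|ψ|² and ∫ψ·ψ″; ∫ψ·ψ′ dx = [ψ²/2] between the walls = 0.
Normalization: ∫|ψ|² dx = 23.762.
⟨p⟩ = 0.0000 and ⟨p²⟩ = 2.0358.
(Δp)² = 2.0358 − (0.0000)² = 2.0358.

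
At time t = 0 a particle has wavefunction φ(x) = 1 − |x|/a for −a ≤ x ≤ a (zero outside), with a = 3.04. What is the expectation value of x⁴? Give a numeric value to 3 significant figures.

⟨x⁴⟩ = ∫ x⁴·|φ|² dx / ∫|φ|² dx (integrals over the domain).
φ is even, so ∫ over [−a, a] = 2∫₀ᵃ with φ = 1 − x/a there: ∫₀ᵃ (1 − x/a)² dx = a/3, ∫₀ᵃ x²(1 − x/a)² dx = a³/30, ∫₀ᵃ x⁴(1 − x/a)² dx = a⁵/105.
State is unnormalized: ∫|φ|² dx = 2.0267, and ∫φ*·x⁴·φ dx = 4.9455, so ⟨x⁴⟩ = 4.9455 / 2.0267.
⟨x⁴⟩ = 2.4402.

2.44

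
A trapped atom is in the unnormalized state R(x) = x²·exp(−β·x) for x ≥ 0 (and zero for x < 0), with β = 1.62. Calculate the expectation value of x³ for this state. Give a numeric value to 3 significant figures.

6.17

⟨x³⟩ = ∫ x³·|R|² dx / ∫|R|² dx (integrals over the domain).
Every integrand reduces to terms xʲ·e^(−2βx) on [0, ∞); use ∫₀^∞ xʲ·e^(−2βx) dx = j!/(2β)^(j+1).
State is unnormalized: ∫|R|² dx = 0.067218, and ∫R*·x³·R dx = 0.41502, so ⟨x³⟩ = 0.41502 / 0.067218.
⟨x³⟩ = 6.1743.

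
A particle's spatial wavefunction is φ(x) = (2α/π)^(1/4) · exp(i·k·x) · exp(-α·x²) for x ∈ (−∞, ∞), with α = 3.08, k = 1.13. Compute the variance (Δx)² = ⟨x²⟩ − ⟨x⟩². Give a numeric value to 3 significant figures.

Compute ⟨x⟩ and ⟨x²⟩ separately, then (Δx)² = ⟨x²⟩ − ⟨x⟩².
Gaussian moments: ∫x^(2j)·e^(−2αx²) dx = (2j−1)!!/(4α)^j · √(π/(2α)), odd powers integrate to 0; here √(π/(2α)) = 0.71414.
⟨x⟩ = 0.0000 and ⟨x²⟩ = 0.081169.
(Δx)² = 0.081169 − (0.0000)² = 0.081169.

0.0812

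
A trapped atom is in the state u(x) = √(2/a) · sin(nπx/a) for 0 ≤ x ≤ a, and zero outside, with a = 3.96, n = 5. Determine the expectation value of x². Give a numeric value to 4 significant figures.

⟨x²⟩ = ∫ x²·|u|² dx (integrals over the domain).
With sin²θ = (1 − cos2θ)/2 on 0 ≤ x ≤ a: ∫sin²(nπx/a) dx = a/2, ∫x·sin²(nπx/a) dx = a²/4, ∫x²·sin²(nπx/a) dx = a³·(1/6 − 1/(4n²π²)); higher powers xᵏ the same way, integrating xᵏ·cos(2nπx/a) by parts.
⟨x²⟩ = 5.1954.

5.195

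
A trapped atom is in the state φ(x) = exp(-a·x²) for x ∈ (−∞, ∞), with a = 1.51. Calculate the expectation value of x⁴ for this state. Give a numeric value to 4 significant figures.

⟨x⁴⟩ = ∫ x⁴·|φ|² dx / ∫|φ|² dx (integrals over the domain).
Gaussian moments: ∫x^(2j)·e^(−2ax²) dx = (2j−1)!!/(4a)^j · √(π/(2a)), odd powers integrate to 0; here √(π/(2a)) = 1.0199.
State is unnormalized: ∫|φ|² dx = 1.0199, and ∫φ*·x⁴·φ dx = 0.083872, so ⟨x⁴⟩ = 0.083872 / 1.0199.
⟨x⁴⟩ = 0.082233.

0.08223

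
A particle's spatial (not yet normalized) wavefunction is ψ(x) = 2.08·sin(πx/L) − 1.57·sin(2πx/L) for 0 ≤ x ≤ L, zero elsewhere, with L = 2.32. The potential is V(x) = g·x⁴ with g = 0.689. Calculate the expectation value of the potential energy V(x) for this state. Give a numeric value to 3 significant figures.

⟨V⟩ = ∫ V(x)·|ψ|² dx / ∫|ψ|² dx.
On 0 ≤ x ≤ L (j ≠ l): ∫sin²(jπx/L) dx = L/2, ∫sin(jπx/L)·sin(lπx/L) dx = 0; diagonal moments ∫x·sin²(jπx/L) dx = L²/4, ∫x²·sin²(jπx/L) dx = L³·(1/6 − 1/(4j²π²)); cross terms ∫x·sin(jπx/L)·sin(lπx/L) dx = 0 for j + l even and −4jlL²/(π²(j² − l²)²) for j + l odd, ∫x²·sin(jπx/L)·sin(lπx/L) dx = (−1)^(j+l)·4jlL³/(π²(j² − l²)²); higher powers the same way via product-to-sum and parts.
State is unnormalized: ∫|ψ|² dx = 7.8779, and ∫ψ*·V(x)·ψ dx = 39.131, so ⟨V⟩ = 39.131 / 7.8779.
⟨V⟩ = 4.9672.

4.97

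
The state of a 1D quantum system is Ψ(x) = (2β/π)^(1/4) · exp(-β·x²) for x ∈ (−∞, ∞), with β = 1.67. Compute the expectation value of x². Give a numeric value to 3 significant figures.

⟨x²⟩ = ∫ x²·|Ψ|² dx (integrals over the domain).
Gaussian moments: ∫x^(2j)·e^(−2βx²) dx = (2j−1)!!/(4β)^j · √(π/(2β)), odd powers integrate to 0; here √(π/(2β)) = 0.96984.
⟨x²⟩ = 0.14970.

0.150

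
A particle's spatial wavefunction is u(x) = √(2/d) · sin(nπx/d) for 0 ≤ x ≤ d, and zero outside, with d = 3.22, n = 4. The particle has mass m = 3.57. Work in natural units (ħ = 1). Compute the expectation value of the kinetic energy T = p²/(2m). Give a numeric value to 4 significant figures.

T = −(ħ²/2m) d²/dx², so ⟨T⟩ = −(ħ²/2m) ∫ u*·u'' dx; with m = 3.57.
d/dx sin(nπx/d) = (nπ/d)·cos(nπx/d) and d²/dx² sin(nπx/d) = −(nπ/d)²·sin(nπx/d); on 0 ≤ x ≤ d, ∫sin²(nπx/d) dx = d/2 and ∫sin(nπx/d)·cos(nπx/d) dx = 0.
⟨T⟩ = 2.1331.

2.133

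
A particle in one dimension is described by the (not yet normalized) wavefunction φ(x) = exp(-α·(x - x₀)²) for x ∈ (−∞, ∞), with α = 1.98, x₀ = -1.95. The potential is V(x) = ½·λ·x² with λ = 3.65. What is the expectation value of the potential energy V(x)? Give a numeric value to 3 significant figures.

7.17

⟨V⟩ = ∫ V(x)·|φ|² dx / ∫|φ|² dx.
Gaussian moments (u = x − x₀): ∫u^(2j)·e^(−2αu²) du = (2j−1)!!/(4α)^j · √(π/(2α)), odd powers integrate to 0; here √(π/(2α)) = 0.89069.
State is unnormalized: ∫|φ|² dx = 0.89069, and ∫φ*·V(x)·φ dx = 6.3863, so ⟨V⟩ = 6.3863 / 0.89069.
⟨V⟩ = 7.1700.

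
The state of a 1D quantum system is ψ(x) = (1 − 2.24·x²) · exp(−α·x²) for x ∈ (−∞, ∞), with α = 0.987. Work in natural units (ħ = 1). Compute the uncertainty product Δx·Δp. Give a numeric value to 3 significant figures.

1.96

Δx = √(⟨x²⟩−⟨x⟩²), Δp = √(⟨p²⟩−⟨p⟩²).
Expand each integrand as polynomial × e^(−2αx²) and use ∫x^(2j)·e^(−2αx²) dx = (2j−1)!!/(4α)^j · √(π/(2α)), odd powers → 0; here √(π/(2α)) = 1.2615. Differentiate with the product rule, d/dx e^(−αx²) = −2αx·e^(−αx²).
Normalization: ∫|ψ|² dx = 1.0483.
⟨x⟩ = 0.0000, ⟨x²⟩ = 0.73900 ⇒ Δx = 0.85965.
⟨p⟩ = 0.0000, ⟨p²⟩ = 5.2120 ⇒ Δp = 2.2830.
Δx·Δp = 1.9626.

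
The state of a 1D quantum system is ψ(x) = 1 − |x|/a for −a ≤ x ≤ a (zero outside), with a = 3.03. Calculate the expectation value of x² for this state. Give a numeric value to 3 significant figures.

⟨x²⟩ = ∫ x²·|ψ|² dx / ∫|ψ|² dx (integrals over the domain).
ψ is even, so ∫ over [−a, a] = 2∫₀ᵃ with ψ = 1 − x/a there: ∫₀ᵃ (1 − x/a)² dx = a/3, ∫₀ᵃ x²(1 − x/a)² dx = a³/30, ∫₀ᵃ x⁴(1 − x/a)² dx = a⁵/105.
State is unnormalized: ∫|ψ|² dx = 2.0200, and ∫ψ*·x²·ψ dx = 1.8545, so ⟨x²⟩ = 1.8545 / 2.0200.
⟨x²⟩ = 0.91809.

0.918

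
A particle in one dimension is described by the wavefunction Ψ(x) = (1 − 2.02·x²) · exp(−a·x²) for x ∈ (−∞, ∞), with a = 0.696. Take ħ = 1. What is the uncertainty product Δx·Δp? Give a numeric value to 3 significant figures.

Δx = √(⟨x²⟩−⟨x⟩²), Δp = √(⟨p²⟩−⟨p⟩²).
Expand each integrand as polynomial × e^(−2ax²) and use ∫x^(2j)·e^(−2ax²) dx = (2j−1)!!/(4a)^j · √(π/(2a)), odd powers → 0; here √(π/(2a)) = 1.5023. Differentiate with the product rule, d/dx e^(−ax²) = −2ax·e^(−ax²).
Normalization: ∫|Ψ|² dx = 1.6949.
⟨x⟩ = 0.0000, ⟨x²⟩ = 1.4465 ⇒ Δx = 1.2027.
⟨p⟩ = 0.0000, ⟨p²⟩ = 3.7855 ⇒ Δp = 1.9456.
Δx·Δp = 2.3400.

2.34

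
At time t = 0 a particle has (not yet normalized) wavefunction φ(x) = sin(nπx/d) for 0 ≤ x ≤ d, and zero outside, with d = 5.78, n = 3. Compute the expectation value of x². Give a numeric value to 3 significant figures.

⟨x²⟩ = ∫ x²·|φ|² dx / ∫|φ|² dx (integrals over the domain).
With sin²θ = (1 − cos2θ)/2 on 0 ≤ x ≤ d: ∫sin²(nπx/d) dx = d/2, ∫x·sin²(nπx/d) dx = d²/4, ∫x²·sin²(nπx/d) dx = d³·(1/6 − 1/(4n²π²)); higher powers xᵏ the same way, integrating xᵏ·cos(2nπx/d) by parts.
State is unnormalized: ∫|φ|² dx = 2.8900, and ∫φ*·x²·φ dx = 31.640, so ⟨x²⟩ = 31.640 / 2.8900.
⟨x²⟩ = 10.948.

10.9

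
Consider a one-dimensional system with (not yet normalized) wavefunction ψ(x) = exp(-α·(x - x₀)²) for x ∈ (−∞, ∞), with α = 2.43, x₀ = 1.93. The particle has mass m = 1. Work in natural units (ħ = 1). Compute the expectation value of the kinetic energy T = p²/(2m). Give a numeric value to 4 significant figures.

T = −(ħ²/2m) d²/dx², so ⟨T⟩ = −(ħ²/2m) ∫ ψ*·ψ'' dx / ∫|ψ|² dx; with m = 1.
Gaussian moments (u = x − x₀): ∫u^(2j)·e^(−2αu²) du = (2j−1)!!/(4α)^j · √(π/(2α)), odd powers integrate to 0; here √(π/(2α)) = 0.80400. Derivatives: d/dx e^(−αu²) = −2αu·e^(−αu²), d²/dx² e^(−αu²) = (4α²u² − 2α)·e^(−αu²).
State is unnormalized: ∫|ψ|² dx = 0.80400, and ∫ψ*·(−ħ²/2m · ψ'') dx = 0.97686, so ⟨T⟩ = 0.97686 / 0.80400.
⟨T⟩ = 1.2150.

1.215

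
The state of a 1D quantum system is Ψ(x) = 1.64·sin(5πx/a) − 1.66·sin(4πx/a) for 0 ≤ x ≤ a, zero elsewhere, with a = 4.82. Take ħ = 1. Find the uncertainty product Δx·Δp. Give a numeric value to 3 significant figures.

2.87

Δx = √(⟨x²⟩−⟨x⟩²), Δp = √(⟨p²⟩−⟨p⟩²).
On 0 ≤ x ≤ a (j ≠ l): ∫sin²(jπx/a) dx = a/2, ∫sin(jπx/a)·sin(lπx/a) dx = 0; diagonal moments ∫x·sin²(jπx/a) dx = a²/4, ∫x²·sin²(jπx/a) dx = a³·(1/6 − 1/(4j²π²)); cross terms ∫x·sin(jπx/a)·sin(lπx/a) dx = 0 for j + l even and −4jla²/(π²(j² − l²)²) for j + l odd, ∫x²·sin(jπx/a)·sin(lπx/a) dx = (−1)^(j+l)·4jla³/(π²(j² − l²)²); higher powers the same way via product-to-sum and parts. d²/dx² sin(jπx/a) = −(jπ/a)²·sin(jπx/a); on 0 ≤ x ≤ a, ∫sin²(jπx/a) dx = a/2 and ∫sin(jπx/a)·sin(lπx/a) dx = 0 for j ≠ l, so only diagonal terms survive in ∫|Ψ|² and ∫Ψ·Ψ″; ∫Ψ·Ψ′ dx = [Ψ²/2] between the walls = 0.
Normalization: ∫|Ψ|² dx = 13.123.
⟨x⟩ = 3.3746, ⟨x²⟩ = 12.333 ⇒ Δx = 0.97216.
⟨p⟩ = 0.0000, ⟨p²⟩ = 8.6857 ⇒ Δp = 2.9471.
Δx·Δp = 2.8651.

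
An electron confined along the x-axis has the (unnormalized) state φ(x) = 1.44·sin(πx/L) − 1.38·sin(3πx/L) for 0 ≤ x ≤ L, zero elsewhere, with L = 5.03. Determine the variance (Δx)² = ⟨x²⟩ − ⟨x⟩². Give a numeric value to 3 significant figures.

0.412

Compute ⟨x⟩ and ⟨x²⟩ separately, then (Δx)² = ⟨x²⟩ − ⟨x⟩².
On 0 ≤ x ≤ L (j ≠ l): ∫sin²(jπx/L) dx = L/2, ∫sin(jπx/L)·sin(lπx/L) dx = 0; diagonal moments ∫x·sin²(jπx/L) dx = L²/4, ∫x²·sin²(jπx/L) dx = L³·(1/6 − 1/(4j²π²)); cross terms ∫x·sin(jπx/L)·sin(lπx/L) dx = 0 for j + l even and −4jlL²/(π²(j² − l²)²) for j + l odd, ∫x²·sin(jπx/L)·sin(lπx/L) dx = (−1)^(j+l)·4jlL³/(π²(j² − l²)²); higher powers the same way via product-to-sum and parts.
Normalization: ∫|φ|² dx = 10.005.
⟨x⟩ = 2.5150 and ⟨x²⟩ = 6.7369.
(Δx)² = 6.7369 − (2.5150)² = 0.41164.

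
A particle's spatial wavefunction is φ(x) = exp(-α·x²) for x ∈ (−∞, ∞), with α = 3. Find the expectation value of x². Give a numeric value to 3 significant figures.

⟨x²⟩ = ∫ x²·|φ|² dx / ∫|φ|² dx (integrals over the domain).
Gaussian moments: ∫x^(2j)·e^(−2αx²) dx = (2j−1)!!/(4α)^j · √(π/(2α)), odd powers integrate to 0; here √(π/(2α)) = 0.72360.
State is unnormalized: ∫|φ|² dx = 0.72360, and ∫φ*·x²·φ dx = 0.060300, so ⟨x²⟩ = 0.060300 / 0.72360.
⟨x²⟩ = 0.083333.

0.0833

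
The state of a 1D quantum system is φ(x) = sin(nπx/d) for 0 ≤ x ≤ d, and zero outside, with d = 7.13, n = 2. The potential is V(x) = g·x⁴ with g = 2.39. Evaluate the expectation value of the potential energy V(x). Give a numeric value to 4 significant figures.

⟨V⟩ = ∫ V(x)·|φ|² dx / ∫|φ|² dx.
With sin²θ = (1 − cos2θ)/2 on 0 ≤ x ≤ d: ∫sin²(nπx/d) dx = d/2, ∫x·sin²(nπx/d) dx = d²/4, ∫x²·sin²(nπx/d) dx = d³·(1/6 − 1/(4n²π²)); higher powers xᵏ the same way, integrating xᵏ·cos(2nπx/d) by parts.
State is unnormalized: ∫|φ|² dx = 3.5650, and ∫φ*·V(x)·φ dx = 3867.4, so ⟨V⟩ = 3867.4 / 3.5650.
⟨V⟩ = 1084.8.

1085.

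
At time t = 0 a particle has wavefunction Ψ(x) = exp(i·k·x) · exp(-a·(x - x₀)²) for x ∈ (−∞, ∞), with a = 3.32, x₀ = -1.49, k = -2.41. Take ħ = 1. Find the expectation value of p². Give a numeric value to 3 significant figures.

9.13

p² Ψ = −ħ² d²Ψ/dx²; ⟨p²⟩ = −ħ² ∫ Ψ*·Ψ'' dx / ∫|Ψ|² dx.
Gaussian moments (u = x − x₀): ∫u^(2j)·e^(−2au²) du = (2j−1)!!/(4a)^j · √(π/(2a)), odd powers integrate to 0; here √(π/(2a)) = 0.68785. Derivatives: Ψ′ = (ik − 2au)·Ψ, Ψ″ = ((ik − 2au)² − 2a)·Ψ; the odd-in-u pieces drop out.
State is unnormalized: ∫|Ψ|² dx = 0.68785, and ∫Ψ*·(−ħ² Ψ'') dx = 6.2787, so ⟨p²⟩ = 6.2787 / 0.68785.
⟨p²⟩ = 9.1281.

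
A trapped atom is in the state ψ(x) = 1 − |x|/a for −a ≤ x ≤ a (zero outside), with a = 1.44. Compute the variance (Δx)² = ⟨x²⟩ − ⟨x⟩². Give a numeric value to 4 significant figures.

0.2074

Compute ⟨x⟩ and ⟨x²⟩ separately, then (Δx)² = ⟨x²⟩ − ⟨x⟩².
ψ is even, so ∫ over [−a, a] = 2∫₀ᵃ with ψ = 1 − x/a there: ∫₀ᵃ (1 − x/a)² dx = a/3, ∫₀ᵃ x²(1 − x/a)² dx = a³/30, ∫₀ᵃ x⁴(1 − x/a)² dx = a⁵/105.
Normalization: ∫|ψ|² dx = 0.96000.
⟨x⟩ = 0.0000 and ⟨x²⟩ = 0.20736.
(Δx)² = 0.20736 − (0.0000)² = 0.20736.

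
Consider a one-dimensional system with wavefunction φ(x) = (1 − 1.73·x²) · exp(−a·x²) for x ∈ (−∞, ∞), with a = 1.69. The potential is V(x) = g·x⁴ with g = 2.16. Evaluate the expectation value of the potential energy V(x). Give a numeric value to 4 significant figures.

0.1518

⟨V⟩ = ∫ V(x)·|φ|² dx / ∫|φ|² dx.
Expand each integrand as polynomial × e^(−2ax²) and use ∫x^(2j)·e^(−2ax²) dx = (2j−1)!!/(4a)^j · √(π/(2a)), odd powers → 0; here √(π/(2a)) = 0.96409.
State is unnormalized: ∫|φ|² dx = 0.66006, and ∫φ*·V(x)·φ dx = 0.10022, so ⟨V⟩ = 0.10022 / 0.66006.
⟨V⟩ = 0.15184.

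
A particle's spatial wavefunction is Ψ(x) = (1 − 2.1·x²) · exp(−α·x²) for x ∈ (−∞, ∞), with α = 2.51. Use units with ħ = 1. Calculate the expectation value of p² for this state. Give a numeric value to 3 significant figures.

p² Ψ = −ħ² d²Ψ/dx²; ⟨p²⟩ = −ħ² ∫ Ψ*·Ψ'' dx / ∫|Ψ|² dx.
Expand each integrand as polynomial × e^(−2αx²) and use ∫x^(2j)·e^(−2αx²) dx = (2j−1)!!/(4α)^j · √(π/(2α)), odd powers → 0; here √(π/(2α)) = 0.79108. Differentiate with the product rule, d/dx e^(−αx²) = −2αx·e^(−αx²).
State is unnormalized: ∫|Ψ|² dx = 0.56398, and ∫Ψ*·(−ħ² Ψ'') dx = 3.4243, so ⟨p²⟩ = 3.4243 / 0.56398.
⟨p²⟩ = 6.0717.

6.07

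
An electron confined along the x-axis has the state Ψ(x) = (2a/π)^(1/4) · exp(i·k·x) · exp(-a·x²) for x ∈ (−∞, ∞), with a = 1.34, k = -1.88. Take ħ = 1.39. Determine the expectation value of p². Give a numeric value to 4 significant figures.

p² Ψ = −ħ² d²Ψ/dx²; ⟨p²⟩ = −ħ² ∫ Ψ*·Ψ'' dx.
Gaussian moments: ∫x^(2j)·e^(−2ax²) dx = (2j−1)!!/(4a)^j · √(π/(2a)), odd powers integrate to 0; here √(π/(2a)) = 1.0827. Derivatives: Ψ′ = (ik − 2ax)·Ψ, Ψ″ = ((ik − 2ax)² − 2a)·Ψ; the odd-in-x pieces drop out.
⟨p²⟩ = 9.4178.

9.418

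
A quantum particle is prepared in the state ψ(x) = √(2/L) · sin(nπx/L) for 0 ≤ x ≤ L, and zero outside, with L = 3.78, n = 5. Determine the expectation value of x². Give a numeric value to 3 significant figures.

4.73

⟨x²⟩ = ∫ x²·|ψ|² dx (integrals over the domain).
With sin²θ = (1 − cos2θ)/2 on 0 ≤ x ≤ L: ∫sin²(nπx/L) dx = L/2, ∫x·sin²(nπx/L) dx = L²/4, ∫x²·sin²(nπx/L) dx = L³·(1/6 − 1/(4n²π²)); higher powers xᵏ the same way, integrating xᵏ·cos(2nπx/L) by parts.
⟨x²⟩ = 4.7338.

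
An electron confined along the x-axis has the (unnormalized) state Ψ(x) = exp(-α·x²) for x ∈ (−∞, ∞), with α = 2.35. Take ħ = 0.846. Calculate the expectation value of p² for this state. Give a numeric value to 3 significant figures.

1.68

p² Ψ = −ħ² d²Ψ/dx²; ⟨p²⟩ = −ħ² ∫ Ψ*·Ψ'' dx / ∫|Ψ|² dx.
Gaussian moments: ∫x^(2j)·e^(−2αx²) dx = (2j−1)!!/(4α)^j · √(π/(2α)), odd powers integrate to 0; here √(π/(2α)) = 0.81757. Derivatives: d/dx e^(−αx²) = −2αx·e^(−αx²), d²/dx² e^(−αx²) = (4α²x² − 2α)·e^(−αx²).
State is unnormalized: ∫|Ψ|² dx = 0.81757, and ∫Ψ*·(−ħ² Ψ'') dx = 1.3751, so ⟨p²⟩ = 1.3751 / 0.81757.
⟨p²⟩ = 1.6819.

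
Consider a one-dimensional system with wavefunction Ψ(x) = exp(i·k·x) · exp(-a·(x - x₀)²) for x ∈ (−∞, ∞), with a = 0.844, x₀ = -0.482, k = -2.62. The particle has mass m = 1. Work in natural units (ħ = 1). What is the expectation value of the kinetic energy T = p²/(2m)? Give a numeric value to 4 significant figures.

T = −(ħ²/2m) d²/dx², so ⟨T⟩ = −(ħ²/2m) ∫ Ψ*·Ψ'' dx / ∫|Ψ|² dx; with m = 1.
Gaussian moments (u = x − x₀): ∫u^(2j)·e^(−2au²) du = (2j−1)!!/(4a)^j · √(π/(2a)), odd powers integrate to 0; here √(π/(2a)) = 1.3642. Derivatives: Ψ′ = (ik − 2au)·Ψ, Ψ″ = ((ik − 2au)² − 2a)·Ψ; the odd-in-u pieces drop out.
State is unnormalized: ∫|Ψ|² dx = 1.3642, and ∫Ψ*·(−ħ²/2m · Ψ'') dx = 5.2580, so ⟨T⟩ = 5.2580 / 1.3642.
⟨T⟩ = 3.8542.

3.854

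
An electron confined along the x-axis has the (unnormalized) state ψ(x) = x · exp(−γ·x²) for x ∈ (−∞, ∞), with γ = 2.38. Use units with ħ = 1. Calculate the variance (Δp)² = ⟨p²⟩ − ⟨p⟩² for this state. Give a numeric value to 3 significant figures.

Compute ⟨p⟩ and ⟨p²⟩ separately; (Δp)² = ⟨p²⟩ − ⟨p⟩².
Expand each integrand as polynomial × e^(−2γx²) and use ∫x^(2j)·e^(−2γx²) dx = (2j−1)!!/(4γ)^j · √(π/(2γ)), odd powers → 0; here √(π/(2γ)) = 0.81240. Differentiate with the product rule, d/dx e^(−γx²) = −2γx·e^(−γx²).
Normalization: ∫|ψ|² dx = 0.085336.
⟨p⟩ = 0.0000 and ⟨p²⟩ = 7.1400.
(Δp)² = 7.1400 − (0.0000)² = 7.1400.

7.14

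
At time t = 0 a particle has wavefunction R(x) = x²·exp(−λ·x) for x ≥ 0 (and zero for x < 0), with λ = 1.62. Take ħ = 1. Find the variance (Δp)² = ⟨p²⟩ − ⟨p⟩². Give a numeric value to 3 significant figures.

Compute ⟨p⟩ and ⟨p²⟩ separately; (Δp)² = ⟨p²⟩ − ⟨p⟩².
Differentiate x²·exp(−λ·x) with the product rule; every integrand then reduces to terms xʲ·e^(−2λx) on [0, ∞), with ∫₀^∞ xʲ·e^(−2λx) dx = j!/(2λ)^(j+1).
Normalization: ∫|R|² dx = 0.067218.
⟨p⟩ = 0.0000 and ⟨p²⟩ = 0.87480.
(Δp)² = 0.87480 − (0.0000)² = 0.87480.

0.875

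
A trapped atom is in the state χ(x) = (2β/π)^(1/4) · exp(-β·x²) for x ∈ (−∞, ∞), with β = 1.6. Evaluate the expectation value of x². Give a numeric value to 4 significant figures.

0.1563

⟨x²⟩ = ∫ x²·|χ|² dx (integrals over the domain).
Gaussian moments: ∫x^(2j)·e^(−2βx²) dx = (2j−1)!!/(4β)^j · √(π/(2β)), odd powers integrate to 0; here √(π/(2β)) = 0.99083.
⟨x²⟩ = 0.15625.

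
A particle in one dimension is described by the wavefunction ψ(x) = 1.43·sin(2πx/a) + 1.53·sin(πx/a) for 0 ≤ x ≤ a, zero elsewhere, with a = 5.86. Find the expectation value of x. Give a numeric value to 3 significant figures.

⟨x⟩ = ∫ x·|ψ|² dx / ∫|ψ|² dx (integrals over the domain).
On 0 ≤ x ≤ a (j ≠ l): ∫sin²(jπx/a) dx = a/2, ∫sin(jπx/a)·sin(lπx/a) dx = 0; diagonal moments ∫x·sin²(jπx/a) dx = a²/4, ∫x²·sin²(jπx/a) dx = a³·(1/6 − 1/(4j²π²)); cross terms ∫x·sin(jπx/a)·sin(lπx/a) dx = 0 for j + l even and −4jla²/(π²(j² − l²)²) for j + l odd, ∫x²·sin(jπx/a)·sin(lπx/a) dx = (−1)^(j+l)·4jla³/(π²(j² − l²)²); higher powers the same way via product-to-sum and parts.
State is unnormalized: ∫|ψ|² dx = 12.850, and ∫ψ*·x·ψ dx = 24.118, so ⟨x⟩ = 24.118 / 12.850.
⟨x⟩ = 1.8769.

1.88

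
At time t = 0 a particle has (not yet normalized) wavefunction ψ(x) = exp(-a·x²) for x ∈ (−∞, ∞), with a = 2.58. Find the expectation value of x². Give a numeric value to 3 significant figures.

⟨x²⟩ = ∫ x²·|ψ|² dx / ∫|ψ|² dx (integrals over the domain).
Gaussian moments: ∫x^(2j)·e^(−2ax²) dx = (2j−1)!!/(4a)^j · √(π/(2a)), odd powers integrate to 0; here √(π/(2a)) = 0.78028.
State is unnormalized: ∫|ψ|² dx = 0.78028, and ∫ψ*·x²·ψ dx = 0.075608, so ⟨x²⟩ = 0.075608 / 0.78028.
⟨x²⟩ = 0.096899.

0.0969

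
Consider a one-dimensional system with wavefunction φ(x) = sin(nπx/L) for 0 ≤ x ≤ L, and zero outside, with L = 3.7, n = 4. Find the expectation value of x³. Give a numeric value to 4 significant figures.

⟨x³⟩ = ∫ x³·|φ|² dx / ∫|φ|² dx (integrals over the domain).
With sin²θ = (1 − cos2θ)/2 on 0 ≤ x ≤ L: ∫sin²(nπx/L) dx = L/2, ∫x·sin²(nπx/L) dx = L²/4, ∫x²·sin²(nπx/L) dx = L³·(1/6 − 1/(4n²π²)); higher powers xᵏ the same way, integrating xᵏ·cos(2nπx/L) by parts.
State is unnormalized: ∫|φ|² dx = 1.8500, and ∫φ*·x³·φ dx = 22.982, so ⟨x³⟩ = 22.982 / 1.8500.
⟨x³⟩ = 12.423.

12.42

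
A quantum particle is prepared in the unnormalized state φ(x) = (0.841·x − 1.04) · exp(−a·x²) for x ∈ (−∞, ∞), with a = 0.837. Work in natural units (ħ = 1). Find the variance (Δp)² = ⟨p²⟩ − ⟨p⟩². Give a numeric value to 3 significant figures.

Compute ⟨p⟩ and ⟨p²⟩ separately; (Δp)² = ⟨p²⟩ − ⟨p⟩².
Expand each integrand as polynomial × e^(−2ax²) and use ∫x^(2j)·e^(−2ax²) dx = (2j−1)!!/(4a)^j · √(π/(2a)), odd powers → 0; here √(π/(2a)) = 1.3699. Differentiate with the product rule, d/dx e^(−ax²) = −2ax·e^(−ax²).
Normalization: ∫|φ|² dx = 1.7711.
⟨p⟩ = 0.0000 and ⟨p²⟩ = 1.1105.
(Δp)² = 1.1105 − (0.0000)² = 1.1105.

1.11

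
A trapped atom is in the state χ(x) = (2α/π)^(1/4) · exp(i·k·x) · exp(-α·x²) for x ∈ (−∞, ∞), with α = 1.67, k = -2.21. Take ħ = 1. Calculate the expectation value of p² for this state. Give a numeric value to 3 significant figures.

p² χ = −ħ² d²χ/dx²; ⟨p²⟩ = −ħ² ∫ χ*·χ'' dx.
Gaussian moments: ∫x^(2j)·e^(−2αx²) dx = (2j−1)!!/(4α)^j · √(π/(2α)), odd powers integrate to 0; here √(π/(2α)) = 0.96984. Derivatives: χ′ = (ik − 2αx)·χ, χ″ = ((ik − 2αx)² − 2α)·χ; the odd-in-x pieces drop out.
⟨p²⟩ = 6.5541.

6.55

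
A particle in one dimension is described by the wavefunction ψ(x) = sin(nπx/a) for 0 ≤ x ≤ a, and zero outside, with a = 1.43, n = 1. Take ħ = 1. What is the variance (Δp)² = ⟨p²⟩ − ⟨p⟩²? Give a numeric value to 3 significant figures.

Compute ⟨p⟩ and ⟨p²⟩ separately; (Δp)² = ⟨p²⟩ − ⟨p⟩².
d/dx sin(nπx/a) = (nπ/a)·cos(nπx/a) and d²/dx² sin(nπx/a) = −(nπ/a)²·sin(nπx/a); on 0 ≤ x ≤ a, ∫sin²(nπx/a) dx = a/2 and ∫sin(nπx/a)·cos(nπx/a) dx = 0.
Normalization: ∫|ψ|² dx = 0.71500.
⟨p⟩ = 0.0000 and ⟨p²⟩ = 4.8264.
(Δp)² = 4.8264 − (0.0000)² = 4.8264.

4.83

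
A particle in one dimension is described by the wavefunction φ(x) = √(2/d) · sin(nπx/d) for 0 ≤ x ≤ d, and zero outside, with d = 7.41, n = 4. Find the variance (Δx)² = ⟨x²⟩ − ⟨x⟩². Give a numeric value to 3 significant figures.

Compute ⟨x⟩ and ⟨x²⟩ separately, then (Δx)² = ⟨x²⟩ − ⟨x⟩².
With sin²θ = (1 − cos2θ)/2 on 0 ≤ x ≤ d: ∫sin²(nπx/d) dx = d/2, ∫x·sin²(nπx/d) dx = d²/4, ∫x²·sin²(nπx/d) dx = d³·(1/6 − 1/(4n²π²)); higher powers xᵏ the same way, integrating xᵏ·cos(2nπx/d) by parts.
⟨x⟩ = 3.7050 and ⟨x²⟩ = 18.129.
(Δx)² = 18.129 − (3.7050)² = 4.4018.

4.40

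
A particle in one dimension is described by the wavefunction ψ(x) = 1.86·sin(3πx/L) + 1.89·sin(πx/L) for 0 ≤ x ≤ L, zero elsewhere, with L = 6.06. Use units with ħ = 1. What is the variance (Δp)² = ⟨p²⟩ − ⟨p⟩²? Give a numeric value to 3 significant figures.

Compute ⟨p⟩ and ⟨p²⟩ separately; (Δp)² = ⟨p²⟩ − ⟨p⟩².
d²/dx² sin(jπx/L) = −(jπ/L)²·sin(jπx/L); on 0 ≤ x ≤ L, ∫sin²(jπx/L) dx = L/2 and ∫sin(jπx/L)·sin(lπx/L) dx = 0 for j ≠ l, so only diagonal terms survive in ∫|ψ|² and ∫ψ·ψ″; ∫ψ·ψ′ dx = [ψ²/2] between the walls = 0.
Normalization: ∫|ψ|² dx = 21.306.
⟨p⟩ = 0.0000 and ⟨p²⟩ = 1.3266.
(Δp)² = 1.3266 − (0.0000)² = 1.3266.

1.33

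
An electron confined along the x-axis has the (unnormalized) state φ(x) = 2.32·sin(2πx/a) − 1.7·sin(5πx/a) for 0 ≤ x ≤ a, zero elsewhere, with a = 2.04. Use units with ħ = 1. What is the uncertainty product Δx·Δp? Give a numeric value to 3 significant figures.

Δx = √(⟨x²⟩−⟨x⟩²), Δp = √(⟨p²⟩−⟨p⟩²).
On 0 ≤ x ≤ a (j ≠ l): ∫sin²(jπx/a) dx = a/2, ∫sin(jπx/a)·sin(lπx/a) dx = 0; diagonal moments ∫x·sin²(jπx/a) dx = a²/4, ∫x²·sin²(jπx/a) dx = a³·(1/6 − 1/(4j²π²)); cross terms ∫x·sin(jπx/a)·sin(lπx/a) dx = 0 for j + l even and −4jla²/(π²(j² − l²)²) for j + l odd, ∫x²·sin(jπx/a)·sin(lπx/a) dx = (−1)^(j+l)·4jla³/(π²(j² − l²)²); higher powers the same way via product-to-sum and parts. d²/dx² sin(jπx/a) = −(jπ/a)²·sin(jπx/a); on 0 ≤ x ≤ a, ∫sin²(jπx/a) dx = a/2 and ∫sin(jπx/a)·sin(lπx/a) dx = 0 for j ≠ l, so only diagonal terms survive in ∫|φ|² and ∫φ·φ″; ∫φ·φ′ dx = [φ²/2] between the walls = 0.
Normalization: ∫|φ|² dx = 8.4378.
⟨x⟩ = 1.0558, ⟨x²⟩ = 1.4229 ⇒ Δx = 0.55523.
⟨p⟩ = 0.0000, ⟨p²⟩ = 26.885 ⇒ Δp = 5.1851.
Δx·Δp = 2.8789.

2.88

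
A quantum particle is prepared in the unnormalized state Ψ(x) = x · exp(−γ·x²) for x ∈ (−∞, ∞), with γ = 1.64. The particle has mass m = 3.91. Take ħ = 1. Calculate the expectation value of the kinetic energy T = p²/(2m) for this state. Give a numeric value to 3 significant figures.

0.629

T = −(ħ²/2m) d²/dx², so ⟨T⟩ = −(ħ²/2m) ∫ Ψ*·Ψ'' dx / ∫|Ψ|² dx; with m = 3.91.
Expand each integrand as polynomial × e^(−2γx²) and use ∫x^(2j)·e^(−2γx²) dx = (2j−1)!!/(4γ)^j · √(π/(2γ)), odd powers → 0; here √(π/(2γ)) = 0.97867. Differentiate with the product rule, d/dx e^(−γx²) = −2γx·e^(−γx²).
State is unnormalized: ∫|Ψ|² dx = 0.14919, and ∫Ψ*·(−ħ²/2m · Ψ'') dx = 0.093863, so ⟨T⟩ = 0.093863 / 0.14919.
⟨T⟩ = 0.62916.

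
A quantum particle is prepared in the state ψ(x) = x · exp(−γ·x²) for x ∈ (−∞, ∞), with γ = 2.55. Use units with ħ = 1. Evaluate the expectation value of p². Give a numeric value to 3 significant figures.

p² ψ = −ħ² d²ψ/dx²; ⟨p²⟩ = −ħ² ∫ ψ*·ψ'' dx / ∫|ψ|² dx.
Expand each integrand as polynomial × e^(−2γx²) and use ∫x^(2j)·e^(−2γx²) dx = (2j−1)!!/(4γ)^j · √(π/(2γ)), odd powers → 0; here √(π/(2γ)) = 0.78486. Differentiate with the product rule, d/dx e^(−γx²) = −2γx·e^(−γx²).
State is unnormalized: ∫|ψ|² dx = 0.076947, and ∫ψ*·(−ħ² ψ'') dx = 0.58864, so ⟨p²⟩ = 0.58864 / 0.076947.
⟨p²⟩ = 7.6500.

7.65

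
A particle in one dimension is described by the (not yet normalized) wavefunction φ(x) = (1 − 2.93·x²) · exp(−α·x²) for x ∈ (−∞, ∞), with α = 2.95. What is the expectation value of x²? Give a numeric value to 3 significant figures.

0.0536

⟨x²⟩ = ∫ x²·|φ|² dx / ∫|φ|² dx (integrals over the domain).
Expand each integrand as polynomial × e^(−2αx²) and use ∫x^(2j)·e^(−2αx²) dx = (2j−1)!!/(4α)^j · √(π/(2α)), odd powers → 0; here √(π/(2α)) = 0.72971.
State is unnormalized: ∫|φ|² dx = 0.50230, and ∫φ*·x²·φ dx = 0.026900, so ⟨x²⟩ = 0.026900 / 0.50230.
⟨x²⟩ = 0.053554.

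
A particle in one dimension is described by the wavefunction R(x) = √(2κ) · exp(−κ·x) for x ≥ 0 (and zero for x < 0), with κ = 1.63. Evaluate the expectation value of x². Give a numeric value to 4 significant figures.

⟨x²⟩ = ∫ x²·|R|² dx (integrals over the domain).
Every integrand reduces to terms xʲ·e^(−2κx) on [0, ∞); use ∫₀^∞ xʲ·e^(−2κx) dx = j!/(2κ)^(j+1).
⟨x²⟩ = 0.18819.

0.1882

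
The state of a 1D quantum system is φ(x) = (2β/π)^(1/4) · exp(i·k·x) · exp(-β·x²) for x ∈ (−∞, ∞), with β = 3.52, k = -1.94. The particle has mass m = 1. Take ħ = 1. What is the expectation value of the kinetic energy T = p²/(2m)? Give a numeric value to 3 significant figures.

3.64

T = −(ħ²/2m) d²/dx², so ⟨T⟩ = −(ħ²/2m) ∫ φ*·φ'' dx; with m = 1.
Gaussian moments: ∫x^(2j)·e^(−2βx²) dx = (2j−1)!!/(4β)^j · √(π/(2β)), odd powers integrate to 0; here √(π/(2β)) = 0.66802. Derivatives: φ′ = (ik − 2βx)·φ, φ″ = ((ik − 2βx)² − 2β)·φ; the odd-in-x pieces drop out.
⟨T⟩ = 3.6418.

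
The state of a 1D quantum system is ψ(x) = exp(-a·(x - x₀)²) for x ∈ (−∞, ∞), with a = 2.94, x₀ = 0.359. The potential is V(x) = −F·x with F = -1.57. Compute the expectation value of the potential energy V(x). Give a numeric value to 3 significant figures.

⟨V⟩ = ∫ V(x)·|ψ|² dx / ∫|ψ|² dx.
Gaussian moments (u = x − x₀): ∫u^(2j)·e^(−2au²) du = (2j−1)!!/(4a)^j · √(π/(2a)), odd powers integrate to 0; here √(π/(2a)) = 0.73095.
State is unnormalized: ∫|ψ|² dx = 0.73095, and ∫ψ*·V(x)·ψ dx = 0.41198, so ⟨V⟩ = 0.41198 / 0.73095.
⟨V⟩ = 0.56363.

0.564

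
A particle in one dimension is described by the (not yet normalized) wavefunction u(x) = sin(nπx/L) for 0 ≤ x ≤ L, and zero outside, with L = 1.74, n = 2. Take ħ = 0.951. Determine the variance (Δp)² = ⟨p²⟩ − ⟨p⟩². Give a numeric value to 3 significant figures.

11.8

Compute ⟨p⟩ and ⟨p²⟩ separately; (Δp)² = ⟨p²⟩ − ⟨p⟩².
d/dx sin(nπx/L) = (nπ/L)·cos(nπx/L) and d²/dx² sin(nπx/L) = −(nπ/L)²·sin(nπx/L); on 0 ≤ x ≤ L, ∫sin²(nπx/L) dx = L/2 and ∫sin(nπx/L)·cos(nπx/L) dx = 0.
Normalization: ∫|u|² dx = 0.87000.
⟨p⟩ = 0.0000 and ⟨p²⟩ = 11.793.
(Δp)² = 11.793 − (0.0000)² = 11.793.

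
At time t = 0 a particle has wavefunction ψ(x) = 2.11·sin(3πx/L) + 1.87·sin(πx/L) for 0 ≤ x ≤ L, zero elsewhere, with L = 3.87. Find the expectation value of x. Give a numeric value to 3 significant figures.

⟨x⟩ = ∫ x·|ψ|² dx / ∫|ψ|² dx (integrals over the domain).
On 0 ≤ x ≤ L (j ≠ l): ∫sin²(jπx/L) dx = L/2, ∫sin(jπx/L)·sin(lπx/L) dx = 0; diagonal moments ∫x·sin²(jπx/L) dx = L²/4, ∫x²·sin²(jπx/L) dx = L³·(1/6 − 1/(4j²π²)); cross terms ∫x·sin(jπx/L)·sin(lπx/L) dx = 0 for j + l even and −4jlL²/(π²(j² − l²)²) for j + l odd, ∫x²·sin(jπx/L)·sin(lπx/L) dx = (−1)^(j+l)·4jlL³/(π²(j² − l²)²); higher powers the same way via product-to-sum and parts.
State is unnormalized: ∫|ψ|² dx = 15.381, and ∫ψ*·x·ψ dx = 29.763, so ⟨x⟩ = 29.763 / 15.381.
⟨x⟩ = 1.9350.

1.94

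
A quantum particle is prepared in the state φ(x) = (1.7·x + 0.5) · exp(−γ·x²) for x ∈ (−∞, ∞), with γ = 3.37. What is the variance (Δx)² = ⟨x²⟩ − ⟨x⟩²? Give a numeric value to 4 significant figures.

Compute ⟨x⟩ and ⟨x²⟩ separately, then (Δx)² = ⟨x²⟩ − ⟨x⟩².
Expand each integrand as polynomial × e^(−2γx²) and use ∫x^(2j)·e^(−2γx²) dx = (2j−1)!!/(4γ)^j · √(π/(2γ)), odd powers → 0; here √(π/(2γ)) = 0.68272.
Normalization: ∫|φ|² dx = 0.31705.
⟨x⟩ = 0.27157 and ⟨x²⟩ = 0.14268.
(Δx)² = 0.14268 − (0.27157)² = 0.068932.

0.06893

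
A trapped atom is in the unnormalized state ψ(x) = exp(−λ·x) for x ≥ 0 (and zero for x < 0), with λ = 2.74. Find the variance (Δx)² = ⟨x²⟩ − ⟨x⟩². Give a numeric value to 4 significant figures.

0.03330

Compute ⟨x⟩ and ⟨x²⟩ separately, then (Δx)² = ⟨x²⟩ − ⟨x⟩².
Every integrand reduces to terms xʲ·e^(−2λx) on [0, ∞); use ∫₀^∞ xʲ·e^(−2λx) dx = j!/(2λ)^(j+1).
Normalization: ∫|ψ|² dx = 0.18248.
⟨x⟩ = 0.18248 and ⟨x²⟩ = 0.066599.
(Δx)² = 0.066599 − (0.18248)² = 0.033300.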